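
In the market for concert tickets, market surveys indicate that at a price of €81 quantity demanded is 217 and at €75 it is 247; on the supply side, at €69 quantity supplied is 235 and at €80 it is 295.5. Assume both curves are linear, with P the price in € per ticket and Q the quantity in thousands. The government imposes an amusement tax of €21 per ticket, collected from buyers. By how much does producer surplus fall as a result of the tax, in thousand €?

Producer surplus falls by €2295 thousand.

Demand slope: (247 − 217)/(75 − 81) = -5, so Qd = 622 − 5P.
Supply slope: (295.5 − 235)/(80 − 69) = 5.5, so Qs = 5.5P − 144.5.
Without the tax, 622 − 5P = 5.5P − 144.5 gives 10.5P = 766.5, so P* = €73 and Q* = 257.
With the tax collected from buyers, demand (in seller-price terms) shifts: Qd = 622 − 5(P + 21).
New equilibrium: buyers pay €84, sellers receive €63, Q = 202. (Wedge: Pb − Ps = 21.)
ΔPS is the trapezoid between Q = 202 and Q = 257 of height €10: ½ · (257 + 202) · 10 = €2295.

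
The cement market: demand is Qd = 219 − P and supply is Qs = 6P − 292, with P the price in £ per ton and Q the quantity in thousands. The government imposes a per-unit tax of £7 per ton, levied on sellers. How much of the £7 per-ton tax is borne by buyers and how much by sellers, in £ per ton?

Without the tax, 219 − P = 6P − 292 gives 7P = 511, so P* = £73 and Q* = 146.
With the tax collected from sellers, supply shifts: Qs = 6(P − 7) − 292.
Solving gives Q = 140 with buyers paying £79 and sellers receiving £72 (the £7 wedge).
Burden on buyers: £6; on sellers: £1. (They sum to £7.)

Buyers bear £6 per ton; sellers bear £1 per ton.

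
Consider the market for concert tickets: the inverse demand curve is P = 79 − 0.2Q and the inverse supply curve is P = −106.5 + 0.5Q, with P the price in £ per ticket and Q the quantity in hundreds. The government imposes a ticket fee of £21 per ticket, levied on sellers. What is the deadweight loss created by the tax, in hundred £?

Deadweight loss = £315 hundred.

Rewrite in direct form: Qd = 395 − 5P and Qs = 2P + 213.
Without the tax, 395 − 5P = 2P + 213 gives 7P = 182, so P* = £26 and Q* = 265.
With the tax collected from sellers, supply shifts: Qs = 2(P − 21) + 213.
New equilibrium: buyers pay £32, sellers receive £11, Q = 235. (Wedge: Pb − Ps = 21.)
Quantity falls by |ΔQ| = |265 − 235| = 30.
DWL = ½ · t · |ΔQ| = ½ · 21 · 30 = £315.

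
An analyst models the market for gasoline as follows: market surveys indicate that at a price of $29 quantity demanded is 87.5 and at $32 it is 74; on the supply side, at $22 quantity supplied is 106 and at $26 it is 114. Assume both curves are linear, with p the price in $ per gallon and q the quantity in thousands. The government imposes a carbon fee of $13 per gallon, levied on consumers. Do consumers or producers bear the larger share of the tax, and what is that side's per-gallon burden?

Producers bear the larger share: $9 per gallon.

Demand slope: (74 − 87.5)/(32 − 29) = -4.5, so qd = 218 − 4.5p.
Supply slope: (114 − 106)/(26 − 22) = 2, so qs = 2p + 62.
Without the tax, 218 − 4.5p = 2p + 62 gives 6.5p = 156, so p* = $24 and q* = 110.
With the tax collected from consumers, demand (in seller-price terms) shifts: qd = 218 − 4.5(p + 13).
Solving gives q = 92 with consumers paying $28 and producers receiving $15 (the $13 wedge).
Per-gallon burden: consumers $4, producers $9.
Producers take the larger share because supply is less price-elastic here (demand slope 4.5 vs supply slope 2).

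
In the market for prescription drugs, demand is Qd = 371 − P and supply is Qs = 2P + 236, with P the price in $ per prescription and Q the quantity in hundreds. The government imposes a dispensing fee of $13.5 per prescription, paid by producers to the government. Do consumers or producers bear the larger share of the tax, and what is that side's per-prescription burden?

Without the tax, 371 − P = 2P + 236 gives 3P = 135, so P* = $45 and Q* = 326.
With the tax collected from producers, supply shifts: Qs = 2(P − 13.5) + 236.
Solving gives Q = 317 with consumers paying $54 and producers receiving $40.5 (the $13.5 wedge).
Per-prescription burden: consumers $9, producers $4.5.
Consumers take the larger share because demand is less price-elastic here (demand slope 1 vs supply slope 2).
The less price-elastic side of the market bears the larger share of a per-unit tax.

Consumers bear the larger share: $9 per prescription.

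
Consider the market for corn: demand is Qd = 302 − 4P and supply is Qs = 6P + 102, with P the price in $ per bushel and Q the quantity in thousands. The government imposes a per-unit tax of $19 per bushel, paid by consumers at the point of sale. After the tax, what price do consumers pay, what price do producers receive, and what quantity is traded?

Without the tax, 302 − 4P = 6P + 102 gives 10P = 200, so P* = $20 and Q* = 222.
With the tax collected from consumers, demand (in seller-price terms) shifts: Qd = 302 − 4(P + 19).
Solving gives Q = 176.4 with consumers paying $31.4 and producers receiving $12.4 (the $19 wedge).

Consumers pay $31.4; producers receive $12.4; quantity = 176.4.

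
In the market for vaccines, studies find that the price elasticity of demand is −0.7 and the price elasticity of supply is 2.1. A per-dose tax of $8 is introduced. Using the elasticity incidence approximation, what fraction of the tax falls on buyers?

Incidence ratio: buyers' share ≈ εs / (εs + |εd|) = 2.1 / (2.1 + 0.7) = 0.75.
Supply is the more elastic side, so buyers bear the larger share.

Buyers' share ≈ 0.75.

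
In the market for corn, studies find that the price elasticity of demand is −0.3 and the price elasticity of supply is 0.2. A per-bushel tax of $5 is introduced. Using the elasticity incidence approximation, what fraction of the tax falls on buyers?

Buyers' share ≈ 0.4.

Incidence ratio: buyers' share ≈ εs / (εs + |εd|) = 0.2 / (0.2 + 0.3) = 0.4.
Supply is the less elastic side, so buyers bear the smaller share.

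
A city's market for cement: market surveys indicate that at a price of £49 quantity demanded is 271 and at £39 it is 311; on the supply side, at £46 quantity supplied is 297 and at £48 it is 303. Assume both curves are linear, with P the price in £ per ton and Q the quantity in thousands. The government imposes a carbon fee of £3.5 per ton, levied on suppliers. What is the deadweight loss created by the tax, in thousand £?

Deadweight loss = £10.5 thousand.

Demand slope: (311 − 271)/(39 − 49) = -4, so Qd = 467 − 4P.
Supply slope: (303 − 297)/(48 − 46) = 3, so Qs = 3P + 159.
Before the tax: set 467 − 4P = 3P + 159 → P* = £44, Q* = 291.
With the tax collected from suppliers, supply shifts: Qs = 3(P − 3.5) + 159.
New equilibrium: consumers pay £45.5, suppliers receive £42, Q = 285. (Wedge: Pb − Ps = 3.5.)
Quantity falls by |ΔQ| = |291 − 285| = 6.
DWL = ½ · t · |ΔQ| = ½ · 3.5 · 6 = £10.5.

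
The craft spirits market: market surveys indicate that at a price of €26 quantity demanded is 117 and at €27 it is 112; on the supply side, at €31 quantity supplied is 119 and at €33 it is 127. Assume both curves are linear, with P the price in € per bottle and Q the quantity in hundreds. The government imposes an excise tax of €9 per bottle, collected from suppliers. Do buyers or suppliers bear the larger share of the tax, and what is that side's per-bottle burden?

Suppliers bear the larger share: €5 per bottle.

Demand slope: (112 − 117)/(27 − 26) = -5, so Qd = 247 − 5P.
Supply slope: (127 − 119)/(33 − 31) = 4, so Qs = 4P − 5.
Without the tax, 247 − 5P = 4P − 5 gives 9P = 252, so P* = €28 and Q* = 107.
With the tax collected from suppliers, supply shifts: Qs = 4(P − 9) − 5.
Solving gives Q = 87 with buyers paying €32 and suppliers receiving €23 (the €9 wedge).
Per-bottle burden: buyers €4, suppliers €5.
Suppliers take the larger share because supply is less price-elastic here (demand slope 5 vs supply slope 4).
The less price-elastic side of the market bears the larger share of a per-unit tax.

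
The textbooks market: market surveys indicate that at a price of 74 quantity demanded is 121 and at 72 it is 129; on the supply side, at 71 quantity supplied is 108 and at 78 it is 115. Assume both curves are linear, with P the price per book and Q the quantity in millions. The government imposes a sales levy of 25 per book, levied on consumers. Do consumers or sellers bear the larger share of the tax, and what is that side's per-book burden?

Sellers bear the larger share: 20 per book.

Demand slope: (129 − 121)/(72 − 74) = -4, so Qd = 417 − 4P.
Supply slope: (115 − 108)/(78 − 71) = 1, so Qs = P + 37.
Without the tax, 417 − 4P = P + 37 gives 5P = 380, so P* = 76 and Q* = 113.
With the tax collected from consumers, demand (in seller-price terms) shifts: Qd = 417 − 4(P + 25).
Solving gives Q = 93 with consumers paying 81 and sellers receiving 56 (the 25 wedge).
Per-book burden: consumers 5, sellers 20.
Sellers take the larger share because supply is less price-elastic here (demand slope 4 vs supply slope 1).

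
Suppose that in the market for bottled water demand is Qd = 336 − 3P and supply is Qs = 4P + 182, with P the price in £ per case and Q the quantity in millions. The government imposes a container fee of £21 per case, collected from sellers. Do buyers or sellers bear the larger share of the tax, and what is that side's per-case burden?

Buyers bear the larger share: £12 per case.

Before the tax: set 336 − 3P = 4P + 182 → P* = £22, Q* = 270.
With the tax collected from sellers, supply shifts: Qs = 4(P − 21) + 182.
Solving gives Q = 234 with buyers paying £34 and sellers receiving £13 (the £21 wedge).
Per-case burden: buyers £12, sellers £9.
Buyers take the larger share because demand is less price-elastic here (demand slope 3 vs supply slope 4).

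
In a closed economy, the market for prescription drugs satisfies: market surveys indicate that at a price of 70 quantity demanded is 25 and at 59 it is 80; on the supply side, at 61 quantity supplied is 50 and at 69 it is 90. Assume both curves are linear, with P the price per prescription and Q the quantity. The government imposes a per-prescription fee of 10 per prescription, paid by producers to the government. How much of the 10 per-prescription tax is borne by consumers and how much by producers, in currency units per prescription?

Consumers bear 5 per prescription; producers bear 5 per prescription.

Demand slope: (80 − 25)/(59 − 70) = -5, so Qd = 375 − 5P.
Supply slope: (90 − 50)/(69 − 61) = 5, so Qs = 5P − 255.
Without the tax, 375 − 5P = 5P − 255 gives 10P = 630, so P* = 63 and Q* = 60.
With the tax collected from producers, supply shifts: Qs = 5(P − 10) − 255.
Solving gives Q = 35 with consumers paying 68 and producers receiving 58 (the 10 wedge).
Burden on consumers: 5; on producers: 5. (They sum to 10.)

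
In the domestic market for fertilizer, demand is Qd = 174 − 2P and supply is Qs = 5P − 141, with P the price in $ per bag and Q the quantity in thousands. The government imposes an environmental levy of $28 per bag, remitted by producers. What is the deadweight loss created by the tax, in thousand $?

Deadweight loss = $560 thousand.

Before the tax: set 174 − 2P = 5P − 141 → P* = $45, Q* = 84.
With the tax collected from producers, supply shifts: Qs = 5(P − 28) − 141.
New equilibrium: consumers pay $65, producers receive $37, Q = 44. (Wedge: Pb − Ps = 28.)
Quantity falls by |ΔQ| = |84 − 44| = 40.
DWL = ½ · t · |ΔQ| = ½ · 28 · 40 = $560.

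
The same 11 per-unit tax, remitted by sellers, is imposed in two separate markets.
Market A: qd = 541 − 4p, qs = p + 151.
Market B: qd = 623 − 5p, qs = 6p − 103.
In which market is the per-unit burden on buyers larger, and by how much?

Market A: pre-tax p* = 78, q* = 229; post-tax q = 220.2; per-unit burden on buyers = 2.2.
Market B: pre-tax p* = 66, q* = 293; post-tax q = 263; per-unit burden on buyers = 6.
Difference: 2.2 vs 6 → market B is larger by 3.8.

Market B, by 3.8.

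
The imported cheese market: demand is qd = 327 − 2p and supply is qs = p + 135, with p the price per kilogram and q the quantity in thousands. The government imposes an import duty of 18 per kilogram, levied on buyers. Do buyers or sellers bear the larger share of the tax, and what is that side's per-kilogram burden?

Sellers bear the larger share: 12 per kilogram.

Without the tax, 327 − 2p = p + 135 gives 3p = 192, so p* = 64 and q* = 199.
With the tax collected from buyers, demand (in seller-price terms) shifts: qd = 327 − 2(p + 18).
New equilibrium: buyers pay 70, sellers receive 52, q = 187. (Wedge: pb − ps = 18.)
Per-kilogram burden: buyers 6, sellers 12.
Sellers take the larger share because supply is less price-elastic here (demand slope 2 vs supply slope 1).
The less price-elastic side of the market bears the larger share of a per-unit tax.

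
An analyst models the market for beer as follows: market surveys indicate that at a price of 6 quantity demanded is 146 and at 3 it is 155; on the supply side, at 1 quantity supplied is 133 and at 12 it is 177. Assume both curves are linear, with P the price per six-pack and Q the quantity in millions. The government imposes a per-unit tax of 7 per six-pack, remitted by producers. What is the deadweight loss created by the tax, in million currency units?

Demand slope: (155 − 146)/(3 − 6) = -3, so Qd = 164 − 3P.
Supply slope: (177 − 133)/(12 − 1) = 4, so Qs = 4P + 129.
Before the tax: set 164 − 3P = 4P + 129 → P* = 5, Q* = 149.
With the tax collected from producers, supply shifts: Qs = 4(P − 7) + 129.
Solving gives Q = 137 with buyers paying 9 and producers receiving 2 (the 7 wedge).
Quantity falls by |ΔQ| = |149 − 137| = 12.
DWL = ½ · t · |ΔQ| = ½ · 7 · 12 = 42.

Deadweight loss = 42 million.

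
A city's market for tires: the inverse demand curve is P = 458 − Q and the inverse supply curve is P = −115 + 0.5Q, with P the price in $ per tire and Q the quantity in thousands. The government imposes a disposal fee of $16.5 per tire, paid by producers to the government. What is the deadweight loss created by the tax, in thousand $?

Rewrite in direct form: Qd = 458 − P and Qs = 2P + 230.
Before the tax: set 458 − P = 2P + 230 → P* = $76, Q* = 382.
With the tax collected from producers, supply shifts: Qs = 2(P − 16.5) + 230.
New equilibrium: consumers pay $87, producers receive $70.5, Q = 371. (Wedge: Pb − Ps = 16.5.)
Quantity falls by |ΔQ| = |382 − 371| = 11.
DWL = ½ · t · |ΔQ| = ½ · 16.5 · 11 = $90.75.

Deadweight loss = $90.75 thousand.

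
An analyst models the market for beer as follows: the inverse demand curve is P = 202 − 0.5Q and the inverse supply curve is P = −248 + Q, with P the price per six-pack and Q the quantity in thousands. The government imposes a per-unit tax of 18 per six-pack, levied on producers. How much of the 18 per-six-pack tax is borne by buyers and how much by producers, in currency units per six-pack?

Buyers bear 6 per six-pack; producers bear 12 per six-pack.

Inverting to Q(P) form: Qd = 404 − 2P; Qs = P + 248.
Before the tax: set 404 − 2P = P + 248 → P* = 52, Q* = 300.
With the tax collected from producers, supply shifts: Qs = (P − 18) + 248.
New equilibrium: buyers pay 58, producers receive 40, Q = 288. (Wedge: Pb − Ps = 18.)
Burden on buyers: 6; on producers: 12. (They sum to 18.)
The less price-elastic side of the market bears the larger share of a per-unit tax.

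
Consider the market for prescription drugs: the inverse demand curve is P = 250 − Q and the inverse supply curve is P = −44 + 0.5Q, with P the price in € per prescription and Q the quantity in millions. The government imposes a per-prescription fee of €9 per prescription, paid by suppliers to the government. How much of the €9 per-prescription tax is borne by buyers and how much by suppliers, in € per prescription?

Buyers bear €6 per prescription; suppliers bear €3 per prescription.

Rewrite in direct form: Qd = 250 − P and Qs = 2P + 88.
Without the tax, 250 − P = 2P + 88 gives 3P = 162, so P* = €54 and Q* = 196.
With the tax collected from suppliers, supply shifts: Qs = 2(P − 9) + 88.
New equilibrium: buyers pay €60, suppliers receive €51, Q = 190. (Wedge: Pb − Ps = 9.)
Burden on buyers: €6; on suppliers: €3. (They sum to €9.)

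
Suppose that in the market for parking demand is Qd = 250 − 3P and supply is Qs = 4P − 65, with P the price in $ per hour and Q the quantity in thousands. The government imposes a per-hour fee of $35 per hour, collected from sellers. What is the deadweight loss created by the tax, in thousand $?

Deadweight loss = $1050 thousand.

Without the tax, 250 − 3P = 4P − 65 gives 7P = 315, so P* = $45 and Q* = 115.
With the tax collected from sellers, supply shifts: Qs = 4(P − 35) − 65.
Solving gives Q = 55 with consumers paying $65 and sellers receiving $30 (the $35 wedge).
Quantity falls by |ΔQ| = |115 − 55| = 60.
DWL = ½ · t · |ΔQ| = ½ · 35 · 60 = $1050.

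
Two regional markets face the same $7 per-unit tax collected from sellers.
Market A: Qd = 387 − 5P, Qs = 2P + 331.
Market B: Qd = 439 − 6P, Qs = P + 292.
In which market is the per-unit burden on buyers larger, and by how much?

Market A, by $1.

Market A: pre-tax P* = $8, Q* = 347; post-tax Q = 337; per-unit burden on buyers = $2.
Market B: pre-tax P* = $21, Q* = 313; post-tax Q = 307; per-unit burden on buyers = $1.
Difference: $2 vs $1 → market A is larger by $1.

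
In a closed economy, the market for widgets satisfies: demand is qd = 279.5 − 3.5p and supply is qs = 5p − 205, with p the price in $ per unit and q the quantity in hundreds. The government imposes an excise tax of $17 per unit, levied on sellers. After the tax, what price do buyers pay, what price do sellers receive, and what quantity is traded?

Without the tax, 279.5 − 3.5p = 5p − 205 gives 8.5p = 484.5, so p* = $57 and q* = 80.
With the tax collected from sellers, supply shifts: qs = 5(p − 17) − 205.
Solving gives q = 45 with buyers paying $67 and sellers receiving $50 (the $17 wedge).

Buyers pay $67; sellers receive $50; quantity = 45.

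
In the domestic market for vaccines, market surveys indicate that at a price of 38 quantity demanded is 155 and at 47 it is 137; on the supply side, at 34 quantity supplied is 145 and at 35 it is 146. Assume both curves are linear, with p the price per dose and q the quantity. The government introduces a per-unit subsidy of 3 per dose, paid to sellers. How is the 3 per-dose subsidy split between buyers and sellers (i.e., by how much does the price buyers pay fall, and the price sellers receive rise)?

Buyers gain 1 per dose; sellers gain 2 per dose.

Demand slope: (137 − 155)/(47 − 38) = -2, so qd = 231 − 2p.
Supply slope: (146 − 145)/(35 − 34) = 1, so qs = p + 111.
Without the subsidy, 231 − 2p = p + 111 gives 3p = 120, so p* = 40 and q* = 151.
With a per-unit subsidy paid to sellers, each receives p + 3 per unit sold, so supply becomes qs = (p + 3) + 111.
New equilibrium: buyers pay 39, sellers receive 42, q = 153. (Wedge: pb − ps = −3.)
Gain to buyers: 1; to sellers: 2. (They sum to 3.)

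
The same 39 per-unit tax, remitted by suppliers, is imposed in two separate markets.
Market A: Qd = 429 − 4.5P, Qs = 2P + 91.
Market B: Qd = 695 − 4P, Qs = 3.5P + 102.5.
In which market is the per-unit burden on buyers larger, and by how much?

Market B, by 6.2.

Market A: pre-tax P* = 52, Q* = 195; post-tax Q = 141; per-unit burden on buyers = 12.
Market B: pre-tax P* = 79, Q* = 379; post-tax Q = 306.2; per-unit burden on buyers = 18.2.
Difference: 12 vs 18.2 → market B is larger by 6.2.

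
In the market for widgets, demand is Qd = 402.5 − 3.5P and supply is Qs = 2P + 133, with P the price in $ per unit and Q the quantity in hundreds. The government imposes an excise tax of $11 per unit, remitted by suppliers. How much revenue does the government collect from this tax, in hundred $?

Before the tax: set 402.5 − 3.5P = 2P + 133 → P* = $49, Q* = 231.
With the tax collected from suppliers, supply shifts: Qs = 2(P − 11) + 133.
New equilibrium: consumers pay $53, suppliers receive $42, Q = 217. (Wedge: Pb − Ps = 11.)
Revenue = t · Q = 11 · 217 = $2387.

Tax revenue = $2387 hundred.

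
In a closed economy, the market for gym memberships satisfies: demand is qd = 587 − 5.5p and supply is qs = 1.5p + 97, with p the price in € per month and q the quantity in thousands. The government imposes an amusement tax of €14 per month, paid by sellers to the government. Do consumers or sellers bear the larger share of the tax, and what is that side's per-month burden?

Without the tax, 587 − 5.5p = 1.5p + 97 gives 7p = 490, so p* = €70 and q* = 202.
With the tax collected from sellers, supply shifts: qs = 1.5(p − 14) + 97.
Solving gives q = 185.5 with consumers paying €73 and sellers receiving €59 (the €14 wedge).
Per-month burden: consumers €3, sellers €11.
Sellers take the larger share because supply is less price-elastic here (demand slope 5.5 vs supply slope 1.5).
The less price-elastic side of the market bears the larger share of a per-unit tax.

Sellers bear the larger share: €11 per month.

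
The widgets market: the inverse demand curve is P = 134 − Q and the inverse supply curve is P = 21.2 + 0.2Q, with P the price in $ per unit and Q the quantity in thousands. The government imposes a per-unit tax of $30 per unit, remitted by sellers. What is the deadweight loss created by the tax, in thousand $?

Deadweight loss = $375 thousand.

Rewrite in direct form: Qd = 134 − P and Qs = 5P − 106.
Without the tax, 134 − P = 5P − 106 gives 6P = 240, so P* = $40 and Q* = 94.
With the tax collected from sellers, supply shifts: Qs = 5(P − 30) − 106.
New equilibrium: buyers pay $65, sellers receive $35, Q = 69. (Wedge: Pb − Ps = 30.)
Quantity falls by |ΔQ| = |94 − 69| = 25.
DWL = ½ · t · |ΔQ| = ½ · 30 · 25 = $375.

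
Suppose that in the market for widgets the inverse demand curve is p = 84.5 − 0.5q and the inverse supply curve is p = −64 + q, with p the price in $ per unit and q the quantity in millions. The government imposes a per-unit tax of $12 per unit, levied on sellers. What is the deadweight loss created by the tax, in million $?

Deadweight loss = $48 million.

Rewrite in direct form: qd = 169 − 2p and qs = p + 64.
Without the tax, 169 − 2p = p + 64 gives 3p = 105, so p* = $35 and q* = 99.
With the tax collected from sellers, supply shifts: qs = (p − 12) + 64.
Solving gives q = 91 with buyers paying $39 and sellers receiving $27 (the $12 wedge).
Quantity falls by |ΔQ| = |99 − 91| = 8.
DWL = ½ · t · |ΔQ| = ½ · 12 · 8 = $48.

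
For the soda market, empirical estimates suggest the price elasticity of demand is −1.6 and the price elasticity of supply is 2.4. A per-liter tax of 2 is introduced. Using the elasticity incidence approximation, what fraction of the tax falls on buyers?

Buyers' share ≈ 0.6.

Incidence ratio: buyers' share ≈ εs / (εs + |εd|) = 2.4 / (2.4 + 1.6) = 0.6.
Supply is the more elastic side, so buyers bear the larger share.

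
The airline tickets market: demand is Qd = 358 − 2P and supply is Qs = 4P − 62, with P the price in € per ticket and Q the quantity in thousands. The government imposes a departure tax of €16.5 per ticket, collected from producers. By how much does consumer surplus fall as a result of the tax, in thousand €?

Consumer surplus falls by €2277 thousand.

Before the tax: set 358 − 2P = 4P − 62 → P* = €70, Q* = 218.
With the tax collected from producers, supply shifts: Qs = 4(P − 16.5) − 62.
Solving gives Q = 196 with buyers paying €81 and producers receiving €64.5 (the €16.5 wedge).
ΔCS is the trapezoid between Q = 196 and Q = 218 of height €11: ½ · (218 + 196) · 11 = €2277.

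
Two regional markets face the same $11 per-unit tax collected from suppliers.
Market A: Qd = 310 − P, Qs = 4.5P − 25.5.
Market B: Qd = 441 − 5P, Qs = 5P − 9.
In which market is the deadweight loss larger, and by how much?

Market A: pre-tax P* = $61, Q* = 249; post-tax Q = 240; deadweight loss = $49.5.
Market B: pre-tax P* = $45, Q* = 216; post-tax Q = 188.5; deadweight loss = $151.25.
Difference: $49.5 vs $151.25 → market B is larger by $101.75.

Market B, by $101.75.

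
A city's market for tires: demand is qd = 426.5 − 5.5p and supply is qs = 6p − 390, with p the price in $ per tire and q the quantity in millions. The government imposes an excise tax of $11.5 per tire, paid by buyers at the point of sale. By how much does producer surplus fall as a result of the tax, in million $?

Producer surplus falls by $107.25 million.

Without the tax, 426.5 − 5.5p = 6p − 390 gives 11.5p = 816.5, so p* = $71 and q* = 36.
With the tax collected from buyers, demand (in seller-price terms) shifts: qd = 426.5 − 5.5(p + 11.5).
Solving gives q = 3 with buyers paying $77 and producers receiving $65.5 (the $11.5 wedge).
ΔPS is the trapezoid between Q = 3 and Q = 36 of height $5.5: ½ · (36 + 3) · 5.5 = $107.25.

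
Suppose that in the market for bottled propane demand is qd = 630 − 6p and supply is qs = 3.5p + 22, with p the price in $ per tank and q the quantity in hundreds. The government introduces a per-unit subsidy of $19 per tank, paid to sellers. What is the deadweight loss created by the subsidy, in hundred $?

Before the subsidy: set 630 − 6p = 3.5p + 22 → p* = $64, q* = 246.
With a per-unit subsidy paid to sellers, each receives p + 19 per unit sold, so supply becomes qs = 3.5(p + 19) + 22.
New equilibrium: consumers pay $57, sellers receive $76, q = 288. (Wedge: pb − ps = −19.)
Quantity rises by |ΔQ| = |246 − 288| = 42.
DWL = ½ · t · |ΔQ| = ½ · 19 · 42 = $399.

Deadweight loss = $399 hundred.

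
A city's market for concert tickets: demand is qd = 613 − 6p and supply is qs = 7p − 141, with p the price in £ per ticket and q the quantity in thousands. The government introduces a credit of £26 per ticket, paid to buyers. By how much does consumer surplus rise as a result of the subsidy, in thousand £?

Consumer surplus rises by £4298 thousand.

Before the subsidy: set 613 − 6p = 7p − 141 → p* = £58, q* = 265.
With a per-unit subsidy paid to buyers, each effectively pays p − 26, so demand becomes qd = 613 − 6(p − 26).
Solving gives q = 349 with buyers paying £44 and sellers receiving £70 (the £26 wedge).
ΔCS is the trapezoid between Q = 349 and Q = 265 of height £14: ½ · (265 + 349) · 14 = £4298.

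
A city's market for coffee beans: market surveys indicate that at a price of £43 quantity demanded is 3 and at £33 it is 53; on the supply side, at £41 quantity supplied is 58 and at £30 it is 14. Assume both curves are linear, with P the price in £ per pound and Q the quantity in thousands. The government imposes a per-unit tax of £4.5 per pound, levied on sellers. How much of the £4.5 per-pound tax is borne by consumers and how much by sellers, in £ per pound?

Consumers bear £2 per pound; sellers bear £2.5 per pound.

Demand slope: (53 − 3)/(33 − 43) = -5, so Qd = 218 − 5P.
Supply slope: (14 − 58)/(30 − 41) = 4, so Qs = 4P − 106.
Before the tax: set 218 − 5P = 4P − 106 → P* = £36, Q* = 38.
With the tax collected from sellers, supply shifts: Qs = 4(P − 4.5) − 106.
New equilibrium: consumers pay £38, sellers receive £33.5, Q = 28. (Wedge: Pb − Ps = 4.5.)
Burden on consumers: £2; on sellers: £2.5. (They sum to £4.5.)
The less price-elastic side of the market bears the larger share of a per-unit tax.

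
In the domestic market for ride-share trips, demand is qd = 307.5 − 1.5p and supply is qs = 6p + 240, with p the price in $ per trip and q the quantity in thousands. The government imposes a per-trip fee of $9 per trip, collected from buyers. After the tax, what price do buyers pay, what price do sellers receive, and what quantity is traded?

Buyers pay $16.2; sellers receive $7.2; quantity = 283.2.

Without the tax, 307.5 − 1.5p = 6p + 240 gives 7.5p = 67.5, so p* = $9 and q* = 294.
With the tax collected from buyers, demand (in seller-price terms) shifts: qd = 307.5 − 1.5(p + 9).
New equilibrium: buyers pay $16.2, sellers receive $7.2, q = 283.2. (Wedge: pb − ps = 9.)
The less price-elastic side of the market bears the larger share of a per-unit tax.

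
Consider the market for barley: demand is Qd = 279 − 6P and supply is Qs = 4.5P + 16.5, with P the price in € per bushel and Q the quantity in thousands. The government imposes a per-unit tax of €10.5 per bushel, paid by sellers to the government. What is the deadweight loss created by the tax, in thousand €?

Deadweight loss = €141.75 thousand.

Without the tax, 279 − 6P = 4.5P + 16.5 gives 10.5P = 262.5, so P* = €25 and Q* = 129.
With the tax collected from sellers, supply shifts: Qs = 4.5(P − 10.5) + 16.5.
Solving gives Q = 102 with consumers paying €29.5 and sellers receiving €19 (the €10.5 wedge).
Quantity falls by |ΔQ| = |129 − 102| = 27.
DWL = ½ · t · |ΔQ| = ½ · 10.5 · 27 = €141.75.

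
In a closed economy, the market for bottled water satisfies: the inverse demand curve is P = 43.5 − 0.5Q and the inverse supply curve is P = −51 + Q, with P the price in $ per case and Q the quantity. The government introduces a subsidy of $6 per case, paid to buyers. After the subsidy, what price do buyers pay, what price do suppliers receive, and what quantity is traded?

Inverting to Q(P) form: Qd = 87 − 2P; Qs = P + 51.
Without the subsidy, 87 − 2P = P + 51 gives 3P = 36, so P* = $12 and Q* = 63.
With a per-unit subsidy paid to buyers, each effectively pays P − 6, so demand becomes Qd = 87 − 2(P − 6).
New equilibrium: buyers pay $10, suppliers receive $16, Q = 67. (Wedge: Pb − Ps = −6.)

Buyers pay $10; suppliers receive $16; quantity = 67.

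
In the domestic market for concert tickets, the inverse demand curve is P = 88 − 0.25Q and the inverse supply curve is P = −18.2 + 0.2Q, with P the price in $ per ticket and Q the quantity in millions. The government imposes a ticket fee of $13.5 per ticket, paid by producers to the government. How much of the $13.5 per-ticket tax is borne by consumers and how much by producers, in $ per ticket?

Rewrite in direct form: Qd = 352 − 4P and Qs = 5P + 91.
Before the tax: set 352 − 4P = 5P + 91 → P* = $29, Q* = 236.
With the tax collected from producers, supply shifts: Qs = 5(P − 13.5) + 91.
Solving gives Q = 206 with consumers paying $36.5 and producers receiving $23 (the $13.5 wedge).
Burden on consumers: $7.5; on producers: $6. (They sum to $13.5.)
The less price-elastic side of the market bears the larger share of a per-unit tax.

Consumers bear $7.5 per ticket; producers bear $6 per ticket.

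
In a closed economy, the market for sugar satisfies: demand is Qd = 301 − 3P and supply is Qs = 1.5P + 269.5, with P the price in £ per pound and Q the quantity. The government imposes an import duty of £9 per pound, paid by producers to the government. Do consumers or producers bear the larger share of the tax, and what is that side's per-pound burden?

Before the tax: set 301 − 3P = 1.5P + 269.5 → P* = £7, Q* = 280.
With the tax collected from producers, supply shifts: Qs = 1.5(P − 9) + 269.5.
New equilibrium: consumers pay £10, producers receive £1, Q = 271. (Wedge: Pb − Ps = 9.)
Per-pound burden: consumers £3, producers £6.
Producers take the larger share because supply is less price-elastic here (demand slope 3 vs supply slope 1.5).
The less price-elastic side of the market bears the larger share of a per-unit tax.

Producers bear the larger share: £6 per pound.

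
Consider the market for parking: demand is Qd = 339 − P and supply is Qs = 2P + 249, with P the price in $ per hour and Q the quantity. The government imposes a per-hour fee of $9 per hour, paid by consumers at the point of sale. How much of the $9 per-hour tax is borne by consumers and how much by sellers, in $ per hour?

Consumers bear $6 per hour; sellers bear $3 per hour.

Before the tax: set 339 − P = 2P + 249 → P* = $30, Q* = 309.
With the tax collected from consumers, demand (in seller-price terms) shifts: Qd = 339 − (P + 9).
New equilibrium: consumers pay $36, sellers receive $27, Q = 303. (Wedge: Pb − Ps = 9.)
Burden on consumers: $6; on sellers: $3. (They sum to $9.)
The less price-elastic side of the market bears the larger share of a per-unit tax.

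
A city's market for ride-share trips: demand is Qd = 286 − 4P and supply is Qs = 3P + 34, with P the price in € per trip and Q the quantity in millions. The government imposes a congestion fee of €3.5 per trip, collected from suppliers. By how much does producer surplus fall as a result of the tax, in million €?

Without the tax, 286 − 4P = 3P + 34 gives 7P = 252, so P* = €36 and Q* = 142.
With the tax collected from suppliers, supply shifts: Qs = 3(P − 3.5) + 34.
New equilibrium: consumers pay €37.5, suppliers receive €34, Q = 136. (Wedge: Pb − Ps = 3.5.)
ΔPS is the trapezoid between Q = 136 and Q = 142 of height €2: ½ · (142 + 136) · 2 = €278.

Producer surplus falls by €278 million.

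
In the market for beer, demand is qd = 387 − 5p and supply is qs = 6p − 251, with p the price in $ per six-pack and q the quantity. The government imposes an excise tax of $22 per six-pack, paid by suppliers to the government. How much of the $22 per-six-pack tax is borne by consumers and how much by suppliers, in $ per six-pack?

Consumers bear $12 per six-pack; suppliers bear $10 per six-pack.

Without the tax, 387 − 5p = 6p − 251 gives 11p = 638, so p* = $58 and q* = 97.
With the tax collected from suppliers, supply shifts: qs = 6(p − 22) − 251.
New equilibrium: consumers pay $70, suppliers receive $48, q = 37. (Wedge: pb − ps = 22.)
Burden on consumers: $12; on suppliers: $10. (They sum to $22.)
The less price-elastic side of the market bears the larger share of a per-unit tax.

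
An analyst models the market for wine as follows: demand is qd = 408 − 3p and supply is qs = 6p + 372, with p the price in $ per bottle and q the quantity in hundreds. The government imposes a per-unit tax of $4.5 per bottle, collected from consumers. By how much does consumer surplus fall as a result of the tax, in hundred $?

Consumer surplus falls by $1174.5 hundred.

Without the tax, 408 − 3p = 6p + 372 gives 9p = 36, so p* = $4 and q* = 396.
With the tax collected from consumers, demand (in seller-price terms) shifts: qd = 408 − 3(p + 4.5).
New equilibrium: consumers pay $7, producers receive $2.5, q = 387. (Wedge: pb − ps = 4.5.)
ΔCS is the trapezoid between Q = 387 and Q = 396 of height $3: ½ · (396 + 387) · 3 = $1174.5.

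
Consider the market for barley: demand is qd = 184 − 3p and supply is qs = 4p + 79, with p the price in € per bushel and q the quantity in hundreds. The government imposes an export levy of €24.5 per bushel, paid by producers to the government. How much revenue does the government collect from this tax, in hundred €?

Before the tax: set 184 − 3p = 4p + 79 → p* = €15, q* = 139.
With the tax collected from producers, supply shifts: qs = 4(p − 24.5) + 79.
New equilibrium: consumers pay €29, producers receive €4.5, q = 97. (Wedge: pb − ps = 24.5.)
Revenue = t · Q = 24.5 · 97 = €2376.5.

Tax revenue = €2376.5 hundred.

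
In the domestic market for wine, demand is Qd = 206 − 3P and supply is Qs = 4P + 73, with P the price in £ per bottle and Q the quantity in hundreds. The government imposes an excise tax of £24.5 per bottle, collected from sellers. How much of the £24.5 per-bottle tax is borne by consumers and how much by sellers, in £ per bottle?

Before the tax: set 206 − 3P = 4P + 73 → P* = £19, Q* = 149.
With the tax collected from sellers, supply shifts: Qs = 4(P − 24.5) + 73.
New equilibrium: consumers pay £33, sellers receive £8.5, Q = 107. (Wedge: Pb − Ps = 24.5.)
Burden on consumers: £14; on sellers: £10.5. (They sum to £24.5.)
The less price-elastic side of the market bears the larger share of a per-unit tax.

Consumers bear £14 per bottle; sellers bear £10.5 per bottle.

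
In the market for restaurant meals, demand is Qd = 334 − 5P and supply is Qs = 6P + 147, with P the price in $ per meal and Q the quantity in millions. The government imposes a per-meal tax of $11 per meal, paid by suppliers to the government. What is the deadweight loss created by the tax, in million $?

Before the tax: set 334 − 5P = 6P + 147 → P* = $17, Q* = 249.
With the tax collected from suppliers, supply shifts: Qs = 6(P − 11) + 147.
New equilibrium: buyers pay $23, suppliers receive $12, Q = 219. (Wedge: Pb − Ps = 11.)
Quantity falls by |ΔQ| = |249 − 219| = 30.
DWL = ½ · t · |ΔQ| = ½ · 11 · 30 = $165.

Deadweight loss = $165 million.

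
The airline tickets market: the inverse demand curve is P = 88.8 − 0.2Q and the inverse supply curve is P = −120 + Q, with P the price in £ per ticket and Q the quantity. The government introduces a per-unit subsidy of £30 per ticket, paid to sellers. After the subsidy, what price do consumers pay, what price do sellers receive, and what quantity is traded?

Consumers pay £49; sellers receive £79; quantity = 199.

Rewrite in direct form: Qd = 444 − 5P and Qs = P + 120.
Before the subsidy: set 444 − 5P = P + 120 → P* = £54, Q* = 174.
With a per-unit subsidy paid to sellers, each receives P + 30 per unit sold, so supply becomes Qs = (P + 30) + 120.
New equilibrium: consumers pay £49, sellers receive £79, Q = 199. (Wedge: Pb − Ps = −30.)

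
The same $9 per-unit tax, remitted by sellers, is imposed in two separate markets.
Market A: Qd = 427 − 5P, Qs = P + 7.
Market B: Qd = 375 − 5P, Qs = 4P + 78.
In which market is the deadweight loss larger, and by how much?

Market A: pre-tax P* = $70, Q* = 77; post-tax Q = 69.5; deadweight loss = $33.75.
Market B: pre-tax P* = $33, Q* = 210; post-tax Q = 190; deadweight loss = $90.
Difference: $33.75 vs $90 → market B is larger by $56.25.

Market B, by $56.25.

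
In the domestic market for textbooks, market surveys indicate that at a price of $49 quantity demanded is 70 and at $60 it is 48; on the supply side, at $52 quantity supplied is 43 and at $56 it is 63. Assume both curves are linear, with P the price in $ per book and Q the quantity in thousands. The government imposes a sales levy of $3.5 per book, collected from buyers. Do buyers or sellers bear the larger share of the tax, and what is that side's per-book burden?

Buyers bear the larger share: $2.5 per book.

Demand slope: (48 − 70)/(60 − 49) = -2, so Qd = 168 − 2P.
Supply slope: (63 − 43)/(56 − 52) = 5, so Qs = 5P − 217.
Before the tax: set 168 − 2P = 5P − 217 → P* = $55, Q* = 58.
With the tax collected from buyers, demand (in seller-price terms) shifts: Qd = 168 − 2(P + 3.5).
New equilibrium: buyers pay $57.5, sellers receive $54, Q = 53. (Wedge: Pb − Ps = 3.5.)
Per-book burden: buyers $2.5, sellers $1.
Buyers take the larger share because demand is less price-elastic here (demand slope 2 vs supply slope 5).
The less price-elastic side of the market bears the larger share of a per-unit tax.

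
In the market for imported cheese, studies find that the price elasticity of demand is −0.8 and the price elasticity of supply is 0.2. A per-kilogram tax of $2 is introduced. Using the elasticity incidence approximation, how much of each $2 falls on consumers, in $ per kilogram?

Incidence ratio: consumers' share ≈ εs / (εs + |εd|) = 0.2 / (0.2 + 0.8) = 0.2.
So consumers bear ≈ 0.2 × $2 = $0.4; sellers bear $1.6.

Consumers bear ≈ $0.4 per kilogram.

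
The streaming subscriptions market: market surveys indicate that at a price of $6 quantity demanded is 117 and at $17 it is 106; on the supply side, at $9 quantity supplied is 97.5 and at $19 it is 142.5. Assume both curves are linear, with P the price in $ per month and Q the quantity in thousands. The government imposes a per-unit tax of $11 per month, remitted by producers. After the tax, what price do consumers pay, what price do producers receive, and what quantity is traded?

Demand slope: (106 − 117)/(17 − 6) = -1, so Qd = 123 − P.
Supply slope: (142.5 − 97.5)/(19 − 9) = 4.5, so Qs = 4.5P + 57.
Without the tax, 123 − P = 4.5P + 57 gives 5.5P = 66, so P* = $12 and Q* = 111.
With the tax collected from producers, supply shifts: Qs = 4.5(P − 11) + 57.
New equilibrium: consumers pay $21, producers receive $10, Q = 102. (Wedge: Pb − Ps = 11.)

Consumers pay $21; producers receive $10; quantity = 102.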